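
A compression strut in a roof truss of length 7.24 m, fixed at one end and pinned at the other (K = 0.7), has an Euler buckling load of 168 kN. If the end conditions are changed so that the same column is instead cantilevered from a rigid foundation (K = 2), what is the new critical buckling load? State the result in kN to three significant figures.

P_cr ∝ 1/K², so P_cr,new = P_cr,old × (K_old/K_new)² = 168 × (0.7/2)²
= 168 × 0.1225 = 20.6 kN

P_cr ≈ 20.6 kN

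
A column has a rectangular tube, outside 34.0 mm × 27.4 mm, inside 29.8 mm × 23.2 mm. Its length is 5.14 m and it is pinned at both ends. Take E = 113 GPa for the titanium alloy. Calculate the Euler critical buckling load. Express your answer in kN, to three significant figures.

P_cr ≈ 1.15 kN

Weak-axis I_min = (h_o·b_o³ − h_i·b_i³)/12 with b_o = 27.4, b_i = 23.20 mm (shorter outer/inner sides).
I_min = (34.0×27.4³ − 29.80×23.20³)/12 = 2.727×10^4 mm⁴
I = 2.727×10^4 mm⁴ = 2.727×10^-8 m⁴
Effective length L_e = K·L = 1 × 5.14 = 5.140 m
P_cr = π²EI / L_e² = π² × 113×10⁹ × 2.727×10^-8 / 5.140² = 1.151×10^3 N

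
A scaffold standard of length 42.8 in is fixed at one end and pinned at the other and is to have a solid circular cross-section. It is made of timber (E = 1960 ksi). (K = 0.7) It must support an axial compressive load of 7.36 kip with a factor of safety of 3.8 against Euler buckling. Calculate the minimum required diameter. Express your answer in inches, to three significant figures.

d ≈ 2.27 in

Required P_cr = n·P = 3.8 × 7.36 = 27.97 kip
L_e = K·L = 0.7 × 42.8 = 29.96 in
Required I = P_cr·L_e²/(π²E) = 2.797×10^4 × 29.96² / (π² × 1.96×10^6) = 1.298 in⁴
Solid circle: I = πd⁴/64  ⇒  d = (64I/π)^(1/4) = (64×1.298/π)^(1/4) = 2.27 in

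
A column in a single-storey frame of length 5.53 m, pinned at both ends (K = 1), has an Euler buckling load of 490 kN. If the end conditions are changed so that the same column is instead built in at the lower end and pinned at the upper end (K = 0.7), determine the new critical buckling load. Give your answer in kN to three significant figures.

P_cr ≈ 1000 kN

P_cr ∝ 1/K², so P_cr,new = P_cr,old × (K_old/K_new)² = 490 × (1/0.7)²
= 490 × 2.041 = 1000 kN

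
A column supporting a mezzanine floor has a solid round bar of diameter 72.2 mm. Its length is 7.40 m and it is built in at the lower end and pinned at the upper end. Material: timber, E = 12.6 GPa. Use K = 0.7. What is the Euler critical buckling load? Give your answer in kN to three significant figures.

I = πd⁴/64 = π×72.2⁴/64 = 1.334×10^6 mm⁴
I = 1.334×10^6 mm⁴ = 1.334×10^-6 m⁴
Effective length L_e = K·L = 0.7 × 7.40 = 5.180 m
P_cr = π²EI / L_e² = π² × 12.6×10⁹ × 1.334×10^-6 / 5.180² = 6.182×10^3 N

P_cr ≈ 6.18 kN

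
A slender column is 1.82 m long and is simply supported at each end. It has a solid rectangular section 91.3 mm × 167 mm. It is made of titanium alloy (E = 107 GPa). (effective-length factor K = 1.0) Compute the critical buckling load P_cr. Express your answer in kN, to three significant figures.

P_cr ≈ 3380 kN

Buckling occurs about the weak axis: I_min = h·b³/12 with b = 91.3 mm (the shorter side).
I_min = 167×91.3³/12 = 1.059×10^7 mm⁴
I = 1.059×10^7 mm⁴ = 1.059×10^-5 m⁴
Effective length L_e = K·L = 1 × 1.82 = 1.820 m
P_cr = π²EI / L_e² = π² × 107×10⁹ × 1.059×10^-5 / 1.820² = 3.377×10^6 N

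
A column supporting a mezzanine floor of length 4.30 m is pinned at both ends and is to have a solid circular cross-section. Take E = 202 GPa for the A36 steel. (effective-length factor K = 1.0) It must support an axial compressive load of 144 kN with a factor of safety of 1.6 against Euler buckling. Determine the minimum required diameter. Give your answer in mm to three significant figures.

d ≈ 81.2 mm

Required P_cr = n·P = 1.6 × 144 = 230.4 kN
L_e = K·L = 1 × 4.30 = 4.300 m
Required I = P_cr·L_e²/(π²E) = 2.304×10^5 × 4.300² / (π² × 2.02×10^11) = 2.137×10^-6 m⁴
I_req = 2.137×10^6 mm⁴
Solid circle: I = πd⁴/64  ⇒  d = (64I/π)^(1/4) = (64×2.137×10^6/π)^(1/4) = 81.2 mm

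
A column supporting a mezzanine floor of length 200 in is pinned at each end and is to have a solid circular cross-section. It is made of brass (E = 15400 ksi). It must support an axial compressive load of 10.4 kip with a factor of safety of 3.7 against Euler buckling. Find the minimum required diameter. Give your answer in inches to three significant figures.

d ≈ 3.79 in

Required P_cr = n·P = 3.7 × 10.4 = 38.48 kip
L_e = K·L = 1 × 200 = 200.0 in
Required I = P_cr·L_e²/(π²E) = 3.848×10^4 × 200.0² / (π² × 1.54×10^7) = 10.13 in⁴
Solid circle: I = πd⁴/64  ⇒  d = (64I/π)^(1/4) = (64×10.13/π)^(1/4) = 3.79 in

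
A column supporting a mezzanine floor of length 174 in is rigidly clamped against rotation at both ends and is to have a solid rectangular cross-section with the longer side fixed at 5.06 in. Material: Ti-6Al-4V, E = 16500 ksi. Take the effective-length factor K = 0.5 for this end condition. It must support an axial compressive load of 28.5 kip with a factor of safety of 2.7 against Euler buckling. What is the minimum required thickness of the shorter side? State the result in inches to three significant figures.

Required P_cr = n·P = 2.7 × 28.5 = 76.95 kip
L_e = K·L = 0.5 × 174 = 87.00 in
Required I = P_cr·L_e²/(π²E) = 7.695×10^4 × 87.00² / (π² × 1.65×10^7) = 3.577 in⁴
Rectangle, weak axis: I_min = h·b³/12 with h = 5.06 in fixed  ⇒  b = (12I/h)^(1/3) = 2.04 in

b ≈ 2.04 in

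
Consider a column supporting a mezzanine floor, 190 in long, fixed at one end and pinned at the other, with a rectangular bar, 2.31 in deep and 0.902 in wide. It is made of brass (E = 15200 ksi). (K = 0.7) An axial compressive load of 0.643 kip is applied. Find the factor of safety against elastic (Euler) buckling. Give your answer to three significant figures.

n ≈ 1.86

Buckling occurs about the weak axis: I_min = h·b³/12 with b = 0.902 in (the shorter side).
I_min = 2.31×0.902³/12 = 0.1413 in⁴
Effective length L_e = K·L = 0.7 × 190 = 133.0 in
P_cr = π²EI / L_e² = π² × 15200×10³ × 0.1413 / 133.0² = 1.198×10^3 lb
Factor of safety n = P_cr / P = 1.1981 / 0.643 = 1.86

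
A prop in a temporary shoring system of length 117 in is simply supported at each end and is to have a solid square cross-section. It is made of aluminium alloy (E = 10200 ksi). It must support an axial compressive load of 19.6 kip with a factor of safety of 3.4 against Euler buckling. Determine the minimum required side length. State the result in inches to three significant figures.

Required P_cr = n·P = 3.4 × 19.6 = 66.64 kip
L_e = K·L = 1 × 117 = 117.0 in
Required I = P_cr·L_e²/(π²E) = 6.664×10^4 × 117.0² / (π² × 1.02×10^7) = 9.062 in⁴
Solid square: I = a⁴/12  ⇒  a = (12I)^(1/4) = (12×9.062)^(1/4) = 3.23 in

a ≈ 3.23 in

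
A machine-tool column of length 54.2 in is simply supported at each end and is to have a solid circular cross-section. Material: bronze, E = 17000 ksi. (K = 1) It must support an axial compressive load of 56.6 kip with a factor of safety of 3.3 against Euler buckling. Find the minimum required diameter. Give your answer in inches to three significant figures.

d ≈ 2.86 in

Required P_cr = n·P = 3.3 × 56.6 = 186.8 kip
L_e = K·L = 1 × 54.2 = 54.20 in
Required I = P_cr·L_e²/(π²E) = 1.868×10^5 × 54.20² / (π² × 1.70×10^7) = 3.270 in⁴
Solid circle: I = πd⁴/64  ⇒  d = (64I/π)^(1/4) = (64×3.270/π)^(1/4) = 2.86 in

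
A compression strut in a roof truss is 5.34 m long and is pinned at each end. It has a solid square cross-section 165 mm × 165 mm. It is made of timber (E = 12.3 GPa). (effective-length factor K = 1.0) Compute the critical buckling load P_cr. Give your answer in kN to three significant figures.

I = a⁴/12 = 165⁴/12 = 6.177×10^7 mm⁴
I = 6.177×10^7 mm⁴ = 6.177×10^-5 m⁴
Effective length L_e = K·L = 1 × 5.34 = 5.340 m
P_cr = π²EI / L_e² = π² × 12.3×10⁹ × 6.177×10^-5 / 5.340² = 2.630×10^5 N

P_cr ≈ 263 kN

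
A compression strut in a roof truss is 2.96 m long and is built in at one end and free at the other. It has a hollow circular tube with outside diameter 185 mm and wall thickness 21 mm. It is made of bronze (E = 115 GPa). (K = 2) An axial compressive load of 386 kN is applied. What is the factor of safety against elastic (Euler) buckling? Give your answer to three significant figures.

Inner diameter d_i = 185 − 2×21 = 143.0 mm
I = π(d_o⁴ − d_i⁴)/64 = π(185⁴ − 143.0⁴)/64 = 3.697×10^7 mm⁴
I = 3.697×10^7 mm⁴ = 3.697×10^-5 m⁴
Effective length L_e = K·L = 2 × 2.96 = 5.920 m
P_cr = π²EI / L_e² = π² × 115×10⁹ × 3.697×10^-5 / 5.920² = 1.197×10^6 N
Factor of safety n = P_cr / P = 1197.4 / 386 = 3.10

n ≈ 3.10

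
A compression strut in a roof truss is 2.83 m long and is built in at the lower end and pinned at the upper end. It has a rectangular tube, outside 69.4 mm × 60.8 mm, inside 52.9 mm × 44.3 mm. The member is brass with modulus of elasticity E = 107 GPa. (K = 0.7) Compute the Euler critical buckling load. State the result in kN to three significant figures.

P_cr ≈ 247 kN

Weak-axis I_min = (h_o·b_o³ − h_i·b_i³)/12 with b_o = 60.8, b_i = 44.30 mm (shorter outer/inner sides).
I_min = (69.4×60.8³ − 52.90×44.30³)/12 = 9.166×10^5 mm⁴
I = 9.166×10^5 mm⁴ = 9.166×10^-7 m⁴
Effective length L_e = K·L = 0.7 × 2.83 = 1.981 m
P_cr = π²EI / L_e² = π² × 107×10⁹ × 9.166×10^-7 / 1.981² = 2.467×10^5 N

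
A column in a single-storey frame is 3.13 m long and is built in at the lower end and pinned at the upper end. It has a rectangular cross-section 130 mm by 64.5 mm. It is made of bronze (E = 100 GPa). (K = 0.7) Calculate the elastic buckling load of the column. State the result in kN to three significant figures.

Buckling occurs about the weak axis: I_min = h·b³/12 with b = 64.5 mm (the shorter side).
I_min = 130×64.5³/12 = 2.907×10^6 mm⁴
I = 2.907×10^6 mm⁴ = 2.907×10^-6 m⁴
Effective length L_e = K·L = 0.7 × 3.13 = 2.191 m
P_cr = π²EI / L_e² = π² × 100×10⁹ × 2.907×10^-6 / 2.191² = 5.977×10^5 N

P_cr ≈ 598 kN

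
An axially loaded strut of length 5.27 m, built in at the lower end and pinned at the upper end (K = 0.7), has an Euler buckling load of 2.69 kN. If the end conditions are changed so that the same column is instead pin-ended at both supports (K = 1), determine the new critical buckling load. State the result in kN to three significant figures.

P_cr ∝ 1/K², so P_cr,new = P_cr,old × (K_old/K_new)² = 2.69 × (0.7/1)²
= 2.69 × 0.4900 = 1.32 kN

P_cr ≈ 1.32 kN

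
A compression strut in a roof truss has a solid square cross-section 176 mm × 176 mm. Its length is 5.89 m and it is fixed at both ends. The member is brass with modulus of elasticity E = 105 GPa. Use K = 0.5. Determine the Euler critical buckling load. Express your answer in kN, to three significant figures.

I = a⁴/12 = 176⁴/12 = 7.996×10^7 mm⁴
I = 7.996×10^7 mm⁴ = 7.996×10^-5 m⁴
Effective length L_e = K·L = 0.5 × 5.89 = 2.945 m
P_cr = π²EI / L_e² = π² × 105×10⁹ × 7.996×10^-5 / 2.945² = 9.554×10^6 N

P_cr ≈ 9550 kN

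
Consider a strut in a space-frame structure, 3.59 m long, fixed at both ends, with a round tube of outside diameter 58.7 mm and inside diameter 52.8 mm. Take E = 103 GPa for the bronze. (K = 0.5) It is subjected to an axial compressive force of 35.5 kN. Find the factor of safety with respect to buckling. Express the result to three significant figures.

d_o = 58.7 mm, d_i = 52.8 mm
I = π(d_o⁴ − d_i⁴)/64 = π(58.7⁴ − 52.80⁴)/64 = 2.013×10^5 mm⁴
I = 2.013×10^5 mm⁴ = 2.013×10^-7 m⁴
Effective length L_e = K·L = 0.5 × 3.59 = 1.795 m
P_cr = π²EI / L_e² = π² × 103×10⁹ × 2.013×10^-7 / 1.795² = 6.351×10^4 N
Factor of safety n = P_cr / P = 63.510 / 35.5 = 1.79

n ≈ 1.79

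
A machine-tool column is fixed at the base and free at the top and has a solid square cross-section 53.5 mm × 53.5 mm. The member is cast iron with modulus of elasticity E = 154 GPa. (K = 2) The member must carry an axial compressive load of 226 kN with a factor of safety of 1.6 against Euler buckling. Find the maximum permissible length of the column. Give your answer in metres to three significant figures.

L_max ≈ 0.847 m

I = a⁴/12 = 53.5⁴/12 = 6.827×10^5 mm⁴
I = 6.827×10^-7 m⁴
Required critical load P_cr = n·P = 1.6 × 226 = 361.6 kN = 3.616×10^5 N
From P_cr = π²EI/(K·L)²:  L = (1/K)·√(π²EI/P_cr) = (1/2)·√(π²×1.54×10^11×6.827×10^-7/3.616×10^5)
L = 0.847 m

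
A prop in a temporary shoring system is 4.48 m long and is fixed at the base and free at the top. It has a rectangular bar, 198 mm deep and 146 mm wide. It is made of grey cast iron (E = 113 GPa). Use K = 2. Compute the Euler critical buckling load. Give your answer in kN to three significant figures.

P_cr ≈ 713 kN

Buckling occurs about the weak axis: I_min = h·b³/12 with b = 146 mm (the shorter side).
I_min = 198×146³/12 = 5.135×10^7 mm⁴
I = 5.135×10^7 mm⁴ = 5.135×10^-5 m⁴
Effective length L_e = K·L = 2 × 4.48 = 8.960 m
P_cr = π²EI / L_e² = π² × 113×10⁹ × 5.135×10^-5 / 8.960² = 7.134×10^5 N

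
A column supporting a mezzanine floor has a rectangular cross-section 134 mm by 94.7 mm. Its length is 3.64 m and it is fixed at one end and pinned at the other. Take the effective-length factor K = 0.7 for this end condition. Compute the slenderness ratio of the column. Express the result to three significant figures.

Buckling occurs about the weak axis: I_min = h·b³/12 with b = 94.7 mm (the shorter side).
I_min = 134×94.7³/12 = 9.484×10^6 mm⁴
A = 1.269×10^4 mm²;  r_min = √(I/A) = √(9.484×10^6/1.269×10^4) = 27.34 mm
L_e = K·L = 0.7 × 3.64 m = 2.548 m = 2548.0 mm
λ = L_e / r_min = 2548.0 / 27.34 = 93.2

λ ≈ 93.2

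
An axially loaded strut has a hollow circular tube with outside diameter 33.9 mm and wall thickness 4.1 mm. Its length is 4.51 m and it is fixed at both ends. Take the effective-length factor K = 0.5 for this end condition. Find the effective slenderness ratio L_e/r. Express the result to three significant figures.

λ ≈ 212

Inner diameter d_i = 33.9 − 2×4.1 = 25.70 mm
I = π(d_o⁴ − d_i⁴)/64 = π(33.9⁴ − 25.70⁴)/64 = 4.341×10^4 mm⁴
A = 383.8 mm²;  r_min = √(I/A) = √(4.341×10^4/383.8) = 10.64 mm
L_e = K·L = 0.5 × 4.51 m = 2.255 m = 2255.0 mm
λ = L_e / r_min = 2255.0 / 10.64 = 212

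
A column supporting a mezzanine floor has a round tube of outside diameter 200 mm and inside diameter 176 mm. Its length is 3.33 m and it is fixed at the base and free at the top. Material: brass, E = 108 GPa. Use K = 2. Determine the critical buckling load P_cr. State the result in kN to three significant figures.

P_cr ≈ 756 kN

d_o = 200 mm, d_i = 176 mm
I = π(d_o⁴ − d_i⁴)/64 = π(200⁴ − 176.0⁴)/64 = 3.144×10^7 mm⁴
I = 3.144×10^7 mm⁴ = 3.144×10^-5 m⁴
Effective length L_e = K·L = 2 × 3.33 = 6.660 m
P_cr = π²EI / L_e² = π² × 108×10⁹ × 3.144×10^-5 / 6.660² = 7.555×10^5 N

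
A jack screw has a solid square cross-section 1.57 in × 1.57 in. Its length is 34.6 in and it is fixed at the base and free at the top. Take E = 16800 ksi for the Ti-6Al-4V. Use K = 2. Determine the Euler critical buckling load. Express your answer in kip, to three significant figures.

P_cr ≈ 17.5 kip

I = a⁴/12 = 1.57⁴/12 = 0.5063 in⁴
Effective length L_e = K·L = 2 × 34.6 = 69.20 in
P_cr = π²EI / L_e² = π² × 16800×10³ × 0.5063 / 69.20² = 1.753×10^4 lb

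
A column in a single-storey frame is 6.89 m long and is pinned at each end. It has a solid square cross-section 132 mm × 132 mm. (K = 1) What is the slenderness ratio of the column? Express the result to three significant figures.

λ ≈ 181

I = a⁴/12 = 132⁴/12 = 2.530×10^7 mm⁴
A = 1.742×10^4 mm²;  r_min = √(I/A) = √(2.530×10^7/1.742×10^4) = 38.11 mm
L_e = K·L = 1 × 6.89 m = 6.890 m = 6890.0 mm
λ = L_e / r_min = 6890.0 / 38.11 = 181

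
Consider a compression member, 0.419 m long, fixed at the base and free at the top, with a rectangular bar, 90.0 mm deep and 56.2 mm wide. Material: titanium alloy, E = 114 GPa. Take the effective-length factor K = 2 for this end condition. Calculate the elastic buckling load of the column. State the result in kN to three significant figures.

P_cr ≈ 2130 kN

Buckling occurs about the weak axis: I_min = h·b³/12 with b = 56.2 mm (the shorter side).
I_min = 90.0×56.2³/12 = 1.331×10^6 mm⁴
I = 1.331×10^6 mm⁴ = 1.331×10^-6 m⁴
Effective length L_e = K·L = 2 × 0.419 = 0.8380 m
P_cr = π²EI / L_e² = π² × 114×10⁹ × 1.331×10^-6 / 0.8380² = 2.133×10^6 N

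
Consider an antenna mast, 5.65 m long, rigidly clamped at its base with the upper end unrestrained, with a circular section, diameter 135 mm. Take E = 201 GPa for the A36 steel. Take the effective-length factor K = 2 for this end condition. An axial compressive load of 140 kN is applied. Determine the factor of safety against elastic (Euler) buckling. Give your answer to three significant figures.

n ≈ 1.81

I = πd⁴/64 = π×135⁴/64 = 1.630×10^7 mm⁴
I = 1.630×10^7 mm⁴ = 1.630×10^-5 m⁴
Effective length L_e = K·L = 2 × 5.65 = 11.30 m
P_cr = π²EI / L_e² = π² × 201×10⁹ × 1.630×10^-5 / 11.30² = 2.533×10^5 N
Factor of safety n = P_cr / P = 253.31 / 140 = 1.81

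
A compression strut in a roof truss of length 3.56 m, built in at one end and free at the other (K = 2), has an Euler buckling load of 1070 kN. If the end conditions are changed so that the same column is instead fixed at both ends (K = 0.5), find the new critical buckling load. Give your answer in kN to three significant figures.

P_cr ∝ 1/K², so P_cr,new = P_cr,old × (K_old/K_new)² = 1070 × (2/0.5)²
= 1070 × 16.00 = 17100 kN

P_cr ≈ 17100 kN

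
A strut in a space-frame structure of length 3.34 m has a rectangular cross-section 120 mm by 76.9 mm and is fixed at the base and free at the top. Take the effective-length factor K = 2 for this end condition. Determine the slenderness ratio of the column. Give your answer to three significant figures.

λ ≈ 301

Buckling occurs about the weak axis: I_min = h·b³/12 with b = 76.9 mm (the shorter side).
I_min = 120×76.9³/12 = 4.548×10^6 mm⁴
A = 9.228×10^3 mm²;  r_min = √(I/A) = √(4.548×10^6/9.228×10^3) = 22.20 mm
L_e = K·L = 2 × 3.34 m = 6.680 m = 6680.0 mm
λ = L_e / r_min = 6680.0 / 22.20 = 301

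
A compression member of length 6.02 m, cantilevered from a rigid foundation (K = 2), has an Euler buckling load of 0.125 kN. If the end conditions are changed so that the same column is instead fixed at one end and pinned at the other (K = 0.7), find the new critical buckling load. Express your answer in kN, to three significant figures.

P_cr ≈ 1.02 kN

P_cr ∝ 1/K², so P_cr,new = P_cr,old × (K_old/K_new)² = 0.125 × (2/0.7)²
= 0.125 × 8.163 = 1.02 kN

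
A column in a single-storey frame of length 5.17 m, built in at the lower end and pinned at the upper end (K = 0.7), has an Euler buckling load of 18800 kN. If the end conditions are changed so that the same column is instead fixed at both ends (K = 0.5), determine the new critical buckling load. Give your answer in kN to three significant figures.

P_cr ≈ 36800 kN

P_cr ∝ 1/K², so P_cr,new = P_cr,old × (K_old/K_new)² = 18800 × (0.7/0.5)²
= 18800 × 1.960 = 36800 kN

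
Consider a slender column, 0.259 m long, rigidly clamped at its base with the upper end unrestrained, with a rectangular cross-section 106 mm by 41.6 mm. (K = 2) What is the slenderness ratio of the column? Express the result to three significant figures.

λ ≈ 43.1

Buckling occurs about the weak axis: I_min = h·b³/12 with b = 41.6 mm (the shorter side).
I_min = 106×41.6³/12 = 6.359×10^5 mm⁴
A = 4.410×10^3 mm²;  r_min = √(I/A) = √(6.359×10^5/4.410×10^3) = 12.01 mm
L_e = K·L = 2 × 0.259 m = 0.5180 m = 518.00 mm
λ = L_e / r_min = 518.00 / 12.01 = 43.1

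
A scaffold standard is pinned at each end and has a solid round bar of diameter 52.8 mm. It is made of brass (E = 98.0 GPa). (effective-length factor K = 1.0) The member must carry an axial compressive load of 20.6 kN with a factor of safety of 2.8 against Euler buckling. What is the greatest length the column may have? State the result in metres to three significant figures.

I = πd⁴/64 = π×52.8⁴/64 = 3.815×10^5 mm⁴
I = 3.815×10^-7 m⁴
Required critical load P_cr = n·P = 2.8 × 20.6 = 57.68 kN = 5.768×10^4 N
From P_cr = π²EI/(K·L)²:  L = (1/K)·√(π²EI/P_cr) = (1/1)·√(π²×9.80×10^10×3.815×10^-7/5.768×10^4)
L = 2.53 m

L_max ≈ 2.53 m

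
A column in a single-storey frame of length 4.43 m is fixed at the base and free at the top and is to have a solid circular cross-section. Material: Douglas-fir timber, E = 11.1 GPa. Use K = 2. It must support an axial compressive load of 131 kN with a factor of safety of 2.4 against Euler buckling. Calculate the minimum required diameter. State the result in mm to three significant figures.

Required P_cr = n·P = 2.4 × 131 = 314.4 kN
L_e = K·L = 2 × 4.43 = 8.860 m
Required I = P_cr·L_e²/(π²E) = 3.144×10^5 × 8.860² / (π² × 1.11×10^10) = 2.253×10^-4 m⁴
I_req = 2.253×10^8 mm⁴
Solid circle: I = πd⁴/64  ⇒  d = (64I/π)^(1/4) = (64×2.253×10^8/π)^(1/4) = 260 mm

d ≈ 260 mm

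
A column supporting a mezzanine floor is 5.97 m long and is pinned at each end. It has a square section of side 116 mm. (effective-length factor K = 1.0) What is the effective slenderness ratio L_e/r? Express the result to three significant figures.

λ ≈ 178

For a square r = a/√12 = 116/√12 = 33.49 mm
L_e = K·L = 1 × 5.97 m = 5.970 m = 5970.0 mm
λ = L_e / r_min = 5970.0 / 33.49 = 178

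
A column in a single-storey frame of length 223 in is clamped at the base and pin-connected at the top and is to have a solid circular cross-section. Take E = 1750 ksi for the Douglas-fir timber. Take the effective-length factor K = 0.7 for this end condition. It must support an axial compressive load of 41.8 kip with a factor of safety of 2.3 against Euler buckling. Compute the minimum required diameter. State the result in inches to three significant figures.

d ≈ 7.25 in

Required P_cr = n·P = 2.3 × 41.8 = 96.14 kip
L_e = K·L = 0.7 × 223 = 156.1 in
Required I = P_cr·L_e²/(π²E) = 9.614×10^4 × 156.1² / (π² × 1.75×10^6) = 135.6 in⁴
Solid circle: I = πd⁴/64  ⇒  d = (64I/π)^(1/4) = (64×135.6/π)^(1/4) = 7.25 in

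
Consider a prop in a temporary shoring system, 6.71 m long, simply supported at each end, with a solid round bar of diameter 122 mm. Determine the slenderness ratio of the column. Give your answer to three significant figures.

λ ≈ 220

For a solid circle r = d/4 = 122/4 = 30.50 mm
L_e = K·L = 1 × 6.71 m = 6.710 m = 6710.0 mm
λ = L_e / r_min = 6710.0 / 30.50 = 220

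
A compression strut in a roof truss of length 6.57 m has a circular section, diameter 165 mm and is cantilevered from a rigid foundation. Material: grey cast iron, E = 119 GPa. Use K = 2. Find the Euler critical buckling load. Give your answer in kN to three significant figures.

P_cr ≈ 247 kN

I = πd⁴/64 = π×165⁴/64 = 3.638×10^7 mm⁴
I = 3.638×10^7 mm⁴ = 3.638×10^-5 m⁴
Effective length L_e = K·L = 2 × 6.57 = 13.14 m
P_cr = π²EI / L_e² = π² × 119×10⁹ × 3.638×10^-5 / 13.14² = 2.475×10^5 N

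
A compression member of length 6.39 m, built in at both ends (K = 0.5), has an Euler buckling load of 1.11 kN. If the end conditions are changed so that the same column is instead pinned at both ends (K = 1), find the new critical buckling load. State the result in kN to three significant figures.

P_cr ∝ 1/K², so P_cr,new = P_cr,old × (K_old/K_new)² = 1.11 × (0.5/1)²
= 1.11 × 0.2500 = 0.278 kN

P_cr ≈ 0.278 kN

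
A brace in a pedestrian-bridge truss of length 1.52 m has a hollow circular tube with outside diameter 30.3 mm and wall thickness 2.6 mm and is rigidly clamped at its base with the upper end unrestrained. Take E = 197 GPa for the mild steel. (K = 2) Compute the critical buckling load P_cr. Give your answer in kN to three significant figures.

P_cr ≈ 4.61 kN

Inner diameter d_i = 30.3 − 2×2.6 = 25.10 mm
I = π(d_o⁴ − d_i⁴)/64 = π(30.3⁴ − 25.10⁴)/64 = 2.189×10^4 mm⁴
I = 2.189×10^4 mm⁴ = 2.189×10^-8 m⁴
Effective length L_e = K·L = 2 × 1.52 = 3.040 m
P_cr = π²EI / L_e² = π² × 197×10⁹ × 2.189×10^-8 / 3.040² = 4.606×10^3 N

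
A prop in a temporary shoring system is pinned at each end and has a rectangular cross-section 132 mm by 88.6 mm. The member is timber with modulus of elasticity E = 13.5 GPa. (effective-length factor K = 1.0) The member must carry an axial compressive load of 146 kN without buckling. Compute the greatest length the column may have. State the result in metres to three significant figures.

Buckling occurs about the weak axis: I_min = h·b³/12 with b = 88.6 mm (the shorter side).
I_min = 132×88.6³/12 = 7.651×10^6 mm⁴
I = 7.651×10^-6 m⁴
At the buckling limit P_cr = P = 1.460×10^5 N
From P_cr = π²EI/(K·L)²:  L = (1/K)·√(π²EI/P_cr) = (1/1)·√(π²×1.35×10^10×7.651×10^-6/1.460×10^5)
L = 2.64 m

L_max ≈ 2.64 m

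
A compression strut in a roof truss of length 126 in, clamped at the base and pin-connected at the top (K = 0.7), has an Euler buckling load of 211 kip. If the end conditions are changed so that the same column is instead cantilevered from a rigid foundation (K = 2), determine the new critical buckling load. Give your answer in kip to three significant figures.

P_cr ≈ 25.8 kip

P_cr ∝ 1/K², so P_cr,new = P_cr,old × (K_old/K_new)² = 211 × (0.7/2)²
= 211 × 0.1225 = 25.8 kip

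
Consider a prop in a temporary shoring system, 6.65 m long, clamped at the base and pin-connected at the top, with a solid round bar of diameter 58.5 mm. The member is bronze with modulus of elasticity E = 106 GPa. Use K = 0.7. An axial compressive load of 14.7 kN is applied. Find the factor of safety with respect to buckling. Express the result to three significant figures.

I = πd⁴/64 = π×58.5⁴/64 = 5.749×10^5 mm⁴
I = 5.749×10^5 mm⁴ = 5.749×10^-7 m⁴
Effective length L_e = K·L = 0.7 × 6.65 = 4.655 m
P_cr = π²EI / L_e² = π² × 106×10⁹ × 5.749×10^-7 / 4.655² = 2.776×10^4 N
Factor of safety n = P_cr / P = 27.756 / 14.7 = 1.89

n ≈ 1.89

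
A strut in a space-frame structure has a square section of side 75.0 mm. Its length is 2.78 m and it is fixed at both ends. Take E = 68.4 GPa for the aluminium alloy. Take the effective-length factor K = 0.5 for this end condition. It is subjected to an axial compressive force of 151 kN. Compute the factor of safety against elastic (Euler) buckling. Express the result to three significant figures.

n ≈ 6.10

I = a⁴/12 = 75.0⁴/12 = 2.637×10^6 mm⁴
I = 2.637×10^6 mm⁴ = 2.637×10^-6 m⁴
Effective length L_e = K·L = 0.5 × 2.78 = 1.390 m
P_cr = π²EI / L_e² = π² × 68.4×10⁹ × 2.637×10^-6 / 1.390² = 9.213×10^5 N
Factor of safety n = P_cr / P = 921.28 / 151 = 6.10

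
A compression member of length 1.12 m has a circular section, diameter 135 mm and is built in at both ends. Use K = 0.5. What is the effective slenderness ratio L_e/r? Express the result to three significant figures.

λ ≈ 16.6

For a solid circle r = d/4 = 135/4 = 33.75 mm
L_e = K·L = 0.5 × 1.12 m = 0.5600 m = 560.00 mm
λ = L_e / r_min = 560.00 / 33.75 = 16.6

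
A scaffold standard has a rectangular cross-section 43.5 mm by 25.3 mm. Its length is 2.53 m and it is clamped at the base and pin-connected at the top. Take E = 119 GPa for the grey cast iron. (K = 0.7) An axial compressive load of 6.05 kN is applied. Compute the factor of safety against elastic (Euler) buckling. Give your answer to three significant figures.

Buckling occurs about the weak axis: I_min = h·b³/12 with b = 25.3 mm (the shorter side).
I_min = 43.5×25.3³/12 = 5.870×10^4 mm⁴
I = 5.870×10^4 mm⁴ = 5.870×10^-8 m⁴
Effective length L_e = K·L = 0.7 × 2.53 = 1.771 m
P_cr = π²EI / L_e² = π² × 119×10⁹ × 5.870×10^-8 / 1.771² = 2.198×10^4 N
Factor of safety n = P_cr / P = 21.983 / 6.05 = 3.63

n ≈ 3.63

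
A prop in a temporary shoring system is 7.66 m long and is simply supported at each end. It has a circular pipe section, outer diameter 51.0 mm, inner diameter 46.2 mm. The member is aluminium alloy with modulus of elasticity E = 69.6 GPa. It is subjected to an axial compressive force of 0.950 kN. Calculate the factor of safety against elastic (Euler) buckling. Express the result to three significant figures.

n ≈ 1.34

d_o = 51.0 mm, d_i = 46.2 mm
I = π(d_o⁴ − d_i⁴)/64 = π(51.0⁴ − 46.20⁴)/64 = 1.085×10^5 mm⁴
I = 1.085×10^5 mm⁴ = 1.085×10^-7 m⁴
Effective length L_e = K·L = 1 × 7.66 = 7.660 m
P_cr = π²EI / L_e² = π² × 69.6×10⁹ × 1.085×10^-7 / 7.660² = 1.270×10^3 N
Factor of safety n = P_cr / P = 1.2697 / 0.950 = 1.34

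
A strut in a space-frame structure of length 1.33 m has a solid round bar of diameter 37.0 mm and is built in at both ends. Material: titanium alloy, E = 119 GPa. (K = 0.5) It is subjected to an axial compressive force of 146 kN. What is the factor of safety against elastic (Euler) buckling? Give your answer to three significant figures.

n ≈ 1.67

I = πd⁴/64 = π×37.0⁴/64 = 9.200×10^4 mm⁴
I = 9.200×10^4 mm⁴ = 9.200×10^-8 m⁴
Effective length L_e = K·L = 0.5 × 1.33 = 0.6650 m
P_cr = π²EI / L_e² = π² × 119×10⁹ × 9.200×10^-8 / 0.6650² = 2.443×10^5 N
Factor of safety n = P_cr / P = 244.33 / 146 = 1.67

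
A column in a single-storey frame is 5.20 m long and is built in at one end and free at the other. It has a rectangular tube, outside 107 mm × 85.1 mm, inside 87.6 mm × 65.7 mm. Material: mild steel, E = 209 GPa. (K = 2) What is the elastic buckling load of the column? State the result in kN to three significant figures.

P_cr ≈ 65.3 kN

Weak-axis I_min = (h_o·b_o³ − h_i·b_i³)/12 with b_o = 85.1, b_i = 65.70 mm (shorter outer/inner sides).
I_min = (107×85.1³ − 87.60×65.70³)/12 = 3.425×10^6 mm⁴
I = 3.425×10^6 mm⁴ = 3.425×10^-6 m⁴
Effective length L_e = K·L = 2 × 5.20 = 10.40 m
P_cr = π²EI / L_e² = π² × 209×10⁹ × 3.425×10^-6 / 10.40² = 6.532×10^4 N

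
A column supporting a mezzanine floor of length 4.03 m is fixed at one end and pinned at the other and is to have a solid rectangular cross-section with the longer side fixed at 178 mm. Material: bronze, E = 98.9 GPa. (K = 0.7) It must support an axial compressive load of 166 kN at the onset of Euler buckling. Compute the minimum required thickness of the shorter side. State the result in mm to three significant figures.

L_e = K·L = 0.7 × 4.03 = 2.821 m
Required I = P_cr·L_e²/(π²E) = 1.660×10^5 × 2.821² / (π² × 9.89×10^10) = 1.353×10^-6 m⁴
I_req = 1.353×10^6 mm⁴
Rectangle, weak axis: I_min = h·b³/12 with h = 178 mm fixed  ⇒  b = (12I/h)^(1/3) = 45.0 mm

b ≈ 45.0 mm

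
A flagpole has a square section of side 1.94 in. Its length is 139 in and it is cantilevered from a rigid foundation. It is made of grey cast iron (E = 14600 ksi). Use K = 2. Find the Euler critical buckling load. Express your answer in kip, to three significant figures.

I = a⁴/12 = 1.94⁴/12 = 1.180 in⁴
Effective length L_e = K·L = 2 × 139 = 278.0 in
P_cr = π²EI / L_e² = π² × 14600×10³ × 1.180 / 278.0² = 2.201×10^3 lb

P_cr ≈ 2.20 kip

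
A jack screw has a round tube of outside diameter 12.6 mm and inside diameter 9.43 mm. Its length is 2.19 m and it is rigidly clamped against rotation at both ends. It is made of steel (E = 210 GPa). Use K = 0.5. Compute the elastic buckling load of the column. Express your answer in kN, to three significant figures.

P_cr ≈ 1.47 kN

d_o = 12.6 mm, d_i = 9.43 mm
I = π(d_o⁴ − d_i⁴)/64 = π(12.6⁴ − 9.430⁴)/64 = 849.1 mm⁴
I = 849.1 mm⁴ = 8.491×10^-10 m⁴
Effective length L_e = K·L = 0.5 × 2.19 = 1.095 m
P_cr = π²EI / L_e² = π² × 210×10⁹ × 8.491×10^-10 / 1.095² = 1.468×10^3 N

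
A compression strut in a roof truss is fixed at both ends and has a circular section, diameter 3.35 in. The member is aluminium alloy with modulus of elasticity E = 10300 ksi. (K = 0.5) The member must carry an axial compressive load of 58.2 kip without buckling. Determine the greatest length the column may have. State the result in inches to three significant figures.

I = πd⁴/64 = π×3.35⁴/64 = 6.182 in⁴
At the buckling limit P_cr = P = 5.820×10^4 lb
From P_cr = π²EI/(K·L)²:  L = (1/K)·√(π²EI/P_cr) = (1/0.5)·√(π²×1.03×10^7×6.182/5.820×10^4)
L = 208 in

L_max ≈ 208 in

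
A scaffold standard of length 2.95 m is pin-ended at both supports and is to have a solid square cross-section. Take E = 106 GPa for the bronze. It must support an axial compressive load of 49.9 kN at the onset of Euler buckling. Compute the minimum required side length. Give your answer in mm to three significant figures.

L_e = K·L = 1 × 2.95 = 2.950 m
Required I = P_cr·L_e²/(π²E) = 4.990×10^4 × 2.950² / (π² × 1.06×10^11) = 4.151×10^-7 m⁴
I_req = 4.151×10^5 mm⁴
Solid square: I = a⁴/12  ⇒  a = (12I)^(1/4) = (12×4.151×10^5)^(1/4) = 47.2 mm

a ≈ 47.2 mm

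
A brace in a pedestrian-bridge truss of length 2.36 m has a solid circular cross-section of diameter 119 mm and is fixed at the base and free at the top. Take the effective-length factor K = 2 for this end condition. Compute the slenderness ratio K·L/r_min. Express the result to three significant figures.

For a solid circle r = d/4 = 119/4 = 29.75 mm
L_e = K·L = 2 × 2.36 m = 4.720 m = 4720.0 mm
λ = L_e / r_min = 4720.0 / 29.75 = 159

λ ≈ 159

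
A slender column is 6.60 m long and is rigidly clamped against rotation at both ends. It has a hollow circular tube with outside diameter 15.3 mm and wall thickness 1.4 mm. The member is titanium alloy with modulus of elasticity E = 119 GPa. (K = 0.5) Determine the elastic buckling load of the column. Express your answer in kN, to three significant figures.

Inner diameter d_i = 15.3 − 2×1.4 = 12.50 mm
I = π(d_o⁴ − d_i⁴)/64 = π(15.3⁴ − 12.50⁴)/64 = 1.491×10^3 mm⁴
I = 1.491×10^3 mm⁴ = 1.491×10^-9 m⁴
Effective length L_e = K·L = 0.5 × 6.60 = 3.300 m
P_cr = π²EI / L_e² = π² × 119×10⁹ × 1.491×10^-9 / 3.300² = 160.9 N

P_cr ≈ 0.161 kN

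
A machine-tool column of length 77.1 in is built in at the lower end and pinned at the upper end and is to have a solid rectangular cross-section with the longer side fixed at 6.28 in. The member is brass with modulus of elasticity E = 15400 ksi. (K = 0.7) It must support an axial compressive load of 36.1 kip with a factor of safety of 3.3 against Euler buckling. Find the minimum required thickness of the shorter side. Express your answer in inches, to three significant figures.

b ≈ 1.63 in

Required P_cr = n·P = 3.3 × 36.1 = 119.1 kip
L_e = K·L = 0.7 × 77.1 = 53.97 in
Required I = P_cr·L_e²/(π²E) = 1.191×10^5 × 53.97² / (π² × 1.54×10^7) = 2.283 in⁴
Rectangle, weak axis: I_min = h·b³/12 with h = 6.28 in fixed  ⇒  b = (12I/h)^(1/3) = 1.63 in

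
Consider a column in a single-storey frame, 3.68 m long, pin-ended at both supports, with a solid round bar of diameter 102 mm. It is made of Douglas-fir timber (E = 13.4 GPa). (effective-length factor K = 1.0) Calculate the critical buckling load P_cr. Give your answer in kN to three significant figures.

P_cr ≈ 51.9 kN

I = πd⁴/64 = π×102⁴/64 = 5.313×10^6 mm⁴
I = 5.313×10^6 mm⁴ = 5.313×10^-6 m⁴
Effective length L_e = K·L = 1 × 3.68 = 3.680 m
P_cr = π²EI / L_e² = π² × 13.4×10⁹ × 5.313×10^-6 / 3.680² = 5.189×10^4 N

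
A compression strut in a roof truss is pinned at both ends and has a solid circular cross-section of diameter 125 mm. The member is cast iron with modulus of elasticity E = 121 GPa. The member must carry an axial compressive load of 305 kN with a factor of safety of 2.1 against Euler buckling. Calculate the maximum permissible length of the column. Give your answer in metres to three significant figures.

L_max ≈ 4.73 m

I = πd⁴/64 = π×125⁴/64 = 1.198×10^7 mm⁴
I = 1.198×10^-5 m⁴
Required critical load P_cr = n·P = 2.1 × 305 = 640.5 kN = 6.405×10^5 N
From P_cr = π²EI/(K·L)²:  L = (1/K)·√(π²EI/P_cr) = (1/1)·√(π²×1.21×10^11×1.198×10^-5/6.405×10^5)
L = 4.73 m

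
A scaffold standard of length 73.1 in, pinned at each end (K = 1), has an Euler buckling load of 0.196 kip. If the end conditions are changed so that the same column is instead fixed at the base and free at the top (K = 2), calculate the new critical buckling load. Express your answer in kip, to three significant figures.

P_cr ∝ 1/K², so P_cr,new = P_cr,old × (K_old/K_new)² = 0.196 × (1/2)²
= 0.196 × 0.2500 = 0.0490 kip

P_cr ≈ 0.0490 kip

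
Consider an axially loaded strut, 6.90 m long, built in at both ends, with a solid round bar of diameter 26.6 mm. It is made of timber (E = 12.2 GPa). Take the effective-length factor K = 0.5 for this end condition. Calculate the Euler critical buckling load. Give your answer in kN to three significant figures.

I = πd⁴/64 = π×26.6⁴/64 = 2.458×10^4 mm⁴
I = 2.458×10^4 mm⁴ = 2.458×10^-8 m⁴
Effective length L_e = K·L = 0.5 × 6.90 = 3.450 m
P_cr = π²EI / L_e² = π² × 12.2×10⁹ × 2.458×10^-8 / 3.450² = 248.6 N

P_cr ≈ 0.249 kN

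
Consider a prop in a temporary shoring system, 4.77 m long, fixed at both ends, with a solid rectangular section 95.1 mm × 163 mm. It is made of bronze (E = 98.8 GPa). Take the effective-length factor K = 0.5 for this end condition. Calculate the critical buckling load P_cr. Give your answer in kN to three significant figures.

P_cr ≈ 2000 kN

Buckling occurs about the weak axis: I_min = h·b³/12 with b = 95.1 mm (the shorter side).
I_min = 163×95.1³/12 = 1.168×10^7 mm⁴
I = 1.168×10^7 mm⁴ = 1.168×10^-5 m⁴
Effective length L_e = K·L = 0.5 × 4.77 = 2.385 m
P_cr = π²EI / L_e² = π² × 98.8×10⁹ × 1.168×10^-5 / 2.385² = 2.003×10^6 N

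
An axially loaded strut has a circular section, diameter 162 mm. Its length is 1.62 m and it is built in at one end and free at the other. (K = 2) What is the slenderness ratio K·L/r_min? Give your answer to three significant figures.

λ ≈ 80.0

For a solid circle r = d/4 = 162/4 = 40.50 mm
L_e = K·L = 2 × 1.62 m = 3.240 m = 3240.0 mm
λ = L_e / r_min = 3240.0 / 40.50 = 80.0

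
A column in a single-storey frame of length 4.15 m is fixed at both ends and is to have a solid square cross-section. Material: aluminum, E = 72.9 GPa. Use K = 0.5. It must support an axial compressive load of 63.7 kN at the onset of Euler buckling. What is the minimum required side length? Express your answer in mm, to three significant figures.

a ≈ 46.2 mm

L_e = K·L = 0.5 × 4.15 = 2.075 m
Required I = P_cr·L_e²/(π²E) = 6.370×10^4 × 2.075² / (π² × 7.29×10^10) = 3.812×10^-7 m⁴
I_req = 3.812×10^5 mm⁴
Solid square: I = a⁴/12  ⇒  a = (12I)^(1/4) = (12×3.812×10^5)^(1/4) = 46.2 mm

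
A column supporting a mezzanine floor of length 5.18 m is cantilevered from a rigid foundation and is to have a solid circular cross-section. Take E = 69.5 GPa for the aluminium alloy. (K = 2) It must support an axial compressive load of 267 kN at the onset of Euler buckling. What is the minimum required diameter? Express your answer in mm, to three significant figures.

d ≈ 171 mm

L_e = K·L = 2 × 5.18 = 10.36 m
Required I = P_cr·L_e²/(π²E) = 2.670×10^5 × 10.36² / (π² × 6.95×10^10) = 4.178×10^-5 m⁴
I_req = 4.178×10^7 mm⁴
Solid circle: I = πd⁴/64  ⇒  d = (64I/π)^(1/4) = (64×4.178×10^7/π)^(1/4) = 171 mm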